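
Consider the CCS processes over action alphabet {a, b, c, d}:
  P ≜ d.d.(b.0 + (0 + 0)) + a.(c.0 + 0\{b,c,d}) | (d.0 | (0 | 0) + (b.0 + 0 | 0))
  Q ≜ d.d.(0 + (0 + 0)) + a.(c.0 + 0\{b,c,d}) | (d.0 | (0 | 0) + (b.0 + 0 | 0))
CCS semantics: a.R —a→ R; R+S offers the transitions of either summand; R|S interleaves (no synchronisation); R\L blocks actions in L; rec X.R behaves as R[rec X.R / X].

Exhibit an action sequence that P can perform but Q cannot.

ddb

LTS(P): 12 reachable states
  u0 = d.d.(b.0 + (0 + 0)) + a.(c.0 + 0\{b,c,d}) | (d.0 | (0 | 0) + (b.0 + 0 | 0)) has moves -a-> u1, -b-> u2, -d-> u3, -d-> u4
  u1 = (c.0 + 0\{b,c,d}) | (d.0 | (0 | 0) + (b.0 + 0 | 0)) has moves -b-> u5, -c-> u6, -d-> u7
  u2 = a.(c.0 + 0\{b,c,d}) | 0 has moves -a-> u5
  u3 = a.(c.0 + 0\{b,c,d}) | (0 | (0 | 0)) has moves -a-> u7
  u4 = d.(b.0 + (0 + 0)) has moves -d-> u8
  u5 = (c.0 + 0\{b,c,d}) | 0 has moves -c-> u9
  u6 = 0 | (d.0 | (0 | 0) + (b.0 + 0 | 0)) has moves -b-> u9, -d-> u10
  u7 = (c.0 + 0\{b,c,d}) | (0 | (0 | 0)) has moves -c-> u10
  u8 = b.0 + (0 + 0) has moves -b-> u11
  u9 = 0 | 0 has moves (no moves)
  u10 = 0 | (0 | (0 | 0)) has moves (no moves)
  u11 = 0 has moves (no moves)
LTS(Q): 11 reachable states
  v0 = d.d.(0 + (0 + 0)) + a.(c.0 + 0\{b,c,d}) | (d.0 | (0 | 0) + (b.0 + 0 | 0)) has moves -a-> v1, -b-> v2, -d-> v3, -d-> v4
  v1 = (c.0 + 0\{b,c,d}) | (d.0 | (0 | 0) + (b.0 + 0 | 0)) has moves -b-> v5, -c-> v6, -d-> v7
  v2 = a.(c.0 + 0\{b,c,d}) | 0 has moves -a-> v5
  v3 = a.(c.0 + 0\{b,c,d}) | (0 | (0 | 0)) has moves -a-> v7
  v4 = d.(0 + (0 + 0)) has moves -d-> v8
  v5 = (c.0 + 0\{b,c,d}) | 0 has moves -c-> v9
  v6 = 0 | (d.0 | (0 | 0) + (b.0 + 0 | 0)) has moves -b-> v9, -d-> v10
  v7 = (c.0 + 0\{b,c,d}) | (0 | (0 | 0)) has moves -c-> v10
  v8 = 0 + (0 + 0) has moves (no moves)
  v9 = 0 | 0 has moves (no moves)
  v10 = 0 | (0 | (0 | 0)) has moves (no moves)
Trace ⟨ddb⟩ through P, begin at {u0}:
  after d @ step 1: {u3, u4}
  after d @ step 2: {u8}
  after b @ step 3: {u11}
  — P admits the full trace.
Trace ⟨ddb⟩ through Q, begin at {v0}:
  after d @ step 1: {v3, v4}
  after d @ step 2: {v8}
  after b @ step 3: ∅  — Q cannot continue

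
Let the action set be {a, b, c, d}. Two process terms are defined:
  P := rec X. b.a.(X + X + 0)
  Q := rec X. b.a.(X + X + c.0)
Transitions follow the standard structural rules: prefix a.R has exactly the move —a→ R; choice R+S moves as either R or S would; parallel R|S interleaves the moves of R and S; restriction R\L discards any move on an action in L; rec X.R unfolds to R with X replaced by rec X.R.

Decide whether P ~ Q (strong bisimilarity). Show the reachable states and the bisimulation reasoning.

P's transition system — 3 states:
  p0 = rec X. b.a.(X + X + 0) | --b--▸ p1
  p1 = a.((rec X. b.a.(X + X + 0)) + (rec X. b.a.(X + X + 0)) + 0) | --a--▸ p2
  p2 = (rec X. b.a.(X + X + 0)) + (rec X. b.a.(X + X + 0)) + 0 | --b--▸ p1
Q's transition system — 4 states:
  q0 = rec X. b.a.(X + X + c.0) | --b--▸ q1
  q1 = a.((rec X. b.a.(X + X + c.0)) + (rec X. b.a.(X + X + c.0)) + c.0) | --a--▸ q2
  q2 = (rec X. b.a.(X + X + c.0)) + (rec X. b.a.(X + X + c.0)) + c.0 | --b--▸ q1, --c--▸ q3
  q3 = 0 | ·
Bisimilarity quotient blocks:
  B0 = {p0, p2}
  B1 = {p1}
  B2 = {q0}
  B3 = {q1}
  B4 = {q2}
  B5 = {q3}
p0 ∈ B0, q0 ∈ B2 → different blocks

not bisimilar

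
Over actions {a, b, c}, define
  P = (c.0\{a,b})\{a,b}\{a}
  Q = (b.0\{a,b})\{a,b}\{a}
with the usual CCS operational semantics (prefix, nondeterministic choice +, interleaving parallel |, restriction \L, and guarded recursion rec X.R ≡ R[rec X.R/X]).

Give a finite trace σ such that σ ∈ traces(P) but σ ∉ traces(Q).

c

Reachable graph of P (2 states):
  m0 = (c.0\{a,b})\{a,b}\{a} :: -c-> m1
  m1 = 0\{a,b}\{a,b}\{a} :: ∅
Reachable graph of Q (1 states):
  n0 = (b.0\{a,b})\{a,b}\{a} :: ∅
Trace ⟨c⟩ through P, begin at {m0}:
  step 1 (c): {m1}
  P completes σ.
Trace ⟨c⟩ through Q, begin at {n0}:
  step 1 (c): ∅ (Q stuck)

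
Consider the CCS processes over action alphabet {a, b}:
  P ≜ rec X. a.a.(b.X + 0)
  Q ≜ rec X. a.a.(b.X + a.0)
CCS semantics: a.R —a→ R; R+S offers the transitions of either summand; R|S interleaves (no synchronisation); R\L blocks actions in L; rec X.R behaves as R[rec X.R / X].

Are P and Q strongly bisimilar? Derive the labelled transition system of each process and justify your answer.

NO

P's transition system — 3 states:
  p0 = rec X. a.a.(b.X + 0) → =a=> p1
  p1 = a.(b.(rec X. a.a.(b.X + 0)) + 0) → =a=> p2
  p2 = b.(rec X. a.a.(b.X + 0)) + 0 → =b=> p0
Q's transition system — 4 states:
  q0 = rec X. a.a.(b.X + a.0) → =a=> q1
  q1 = a.(b.(rec X. a.a.(b.X + a.0)) + a.0) → =a=> q2
  q2 = b.(rec X. a.a.(b.X + a.0)) + a.0 → =a=> q3, =b=> q0
  q3 = 0 → ∅
Partition-refinement fixed point:
  B0 = {p0}
  B1 = {p1}
  B2 = {p2}
  B3 = {q0}
  B4 = {q1}
  B5 = {q2}
  B6 = {q3}
p0 ∈ B0, q0 ∈ B3 → different blocks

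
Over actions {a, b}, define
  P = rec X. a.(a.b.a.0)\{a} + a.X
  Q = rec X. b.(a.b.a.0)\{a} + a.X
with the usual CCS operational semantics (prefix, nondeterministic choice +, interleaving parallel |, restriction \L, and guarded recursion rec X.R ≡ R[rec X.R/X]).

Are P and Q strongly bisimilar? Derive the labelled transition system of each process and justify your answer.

Reachable graph of P (2 states):
  m0 = rec X. a.(a.b.a.0)\{a} + a.X has moves ··a··> m0, ··a··> m1
  m1 = (a.b.a.0)\{a} has moves (no moves)
Reachable graph of Q (2 states):
  n0 = rec X. b.(a.b.a.0)\{a} + a.X has moves ··a··> n0, ··b··> n1
  n1 = (a.b.a.0)\{a} has moves (no moves)
Bisimilarity quotient blocks:
  B0 = {m0}
  B1 = {m1, n1}
  B2 = {n0}
m0 ∈ B0, n0 ∈ B2 → different blocks

P ≁ Q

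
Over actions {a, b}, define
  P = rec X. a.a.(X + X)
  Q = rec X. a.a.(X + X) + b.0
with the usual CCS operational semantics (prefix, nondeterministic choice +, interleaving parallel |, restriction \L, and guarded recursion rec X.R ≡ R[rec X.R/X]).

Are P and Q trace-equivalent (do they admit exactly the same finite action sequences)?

trace-distinct — witness ⟨b⟩

LTS(P): 3 reachable states
  p0 = rec X. a.a.(X + X) → --a--▸ p1
  p1 = a.((rec X. a.a.(X + X)) + (rec X. a.a.(X + X))) → --a--▸ p2
  p2 = (rec X. a.a.(X + X)) + (rec X. a.a.(X + X)) → --a--▸ p1
LTS(Q): 4 reachable states
  q0 = rec X. a.a.(X + X) + b.0 → --a--▸ q1, --b--▸ q2
  q1 = a.((rec X. a.a.(X + X) + b.0) + (rec X. a.a.(X + X) + b.0)) → --a--▸ q3
  q2 = 0 → ·
  q3 = (rec X. a.a.(X + X) + b.0) + (rec X. a.a.(X + X) + b.0) → --a--▸ q1, --b--▸ q2
Executing b from Q (initial set {q0}):
  step 1 (b): {q2}
  Q completes σ.
Executing b from P (initial set {p0}):
  step 1 (b): ∅  — P cannot continue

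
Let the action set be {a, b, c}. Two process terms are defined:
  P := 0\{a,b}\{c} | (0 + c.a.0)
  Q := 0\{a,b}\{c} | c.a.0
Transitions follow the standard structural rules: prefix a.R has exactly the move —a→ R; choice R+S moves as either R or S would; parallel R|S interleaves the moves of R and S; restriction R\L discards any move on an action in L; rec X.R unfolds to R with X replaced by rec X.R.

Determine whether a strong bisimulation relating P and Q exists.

P ~ Q

Reachable graph of P (3 states):
  s0 = 0\{a,b}\{c} | (0 + c.a.0) :: ··c··> s1
  s1 = 0\{a,b}\{c} | a.0 :: ··a··> s2
  s2 = 0\{a,b}\{c} | 0 :: ·
Reachable graph of Q (3 states):
  t0 = 0\{a,b}\{c} | c.a.0 :: ··c··> t1
  t1 = 0\{a,b}\{c} | a.0 :: ··a··> t2
  t2 = 0\{a,b}\{c} | 0 :: ·
Bisimilarity quotient blocks:
  B0 = {s0, t0}
  B1 = {s1, t1}
  B2 = {s2, t2}
s0 ∈ B0, t0 ∈ B0 → same block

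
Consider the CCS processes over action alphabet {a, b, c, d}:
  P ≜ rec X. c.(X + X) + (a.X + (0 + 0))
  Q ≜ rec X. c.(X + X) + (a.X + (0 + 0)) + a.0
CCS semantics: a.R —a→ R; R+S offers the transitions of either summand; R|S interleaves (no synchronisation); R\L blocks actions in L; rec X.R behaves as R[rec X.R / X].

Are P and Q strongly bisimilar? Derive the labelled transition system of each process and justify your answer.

LTS(P): 2 reachable states
  p0 = rec X. c.(X + X) + (a.X + (0 + 0)) → —a→ p0, —c→ p1
  p1 = (rec X. c.(X + X) + (a.X + (0 + 0))) + (rec X. c.(X + X) + (a.X + (0 + 0))) → —a→ p0, —c→ p1
LTS(Q): 3 reachable states
  q0 = rec X. c.(X + X) + (a.X + (0 + 0)) + a.0 → —a→ q0, —a→ q1, —c→ q2
  q1 = 0 → ∅
  q2 = (rec X. c.(X + X) + (a.X + (0 + 0)) + a.0) + (rec X. c.(X + X) + (a.X + (0 + 0)) + a.0) → —a→ q0, —a→ q1, —c→ q2
Coarsest stable partition (strong bisimilarity classes):
  B0 = {p0, p1}
  B1 = {q0, q2}
  B2 = {q1}
p0 ∈ B0, q0 ∈ B1 → different blocks

P ≁ Q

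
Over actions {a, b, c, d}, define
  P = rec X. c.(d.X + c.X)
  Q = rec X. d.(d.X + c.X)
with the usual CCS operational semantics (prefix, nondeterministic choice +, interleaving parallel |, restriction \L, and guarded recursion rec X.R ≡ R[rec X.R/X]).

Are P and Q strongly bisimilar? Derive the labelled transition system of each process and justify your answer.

Reachable graph of P (2 states):
  p0 = rec X. c.(d.X + c.X) → -c-> p1
  p1 = d.(rec X. c.(d.X + c.X)) + c.(rec X. c.(d.X + c.X)) → -c-> p0, -d-> p0
Reachable graph of Q (2 states):
  q0 = rec X. d.(d.X + c.X) → -d-> q1
  q1 = d.(rec X. d.(d.X + c.X)) + c.(rec X. d.(d.X + c.X)) → -c-> q0, -d-> q0
Bisimilarity quotient blocks:
  B0 = {p0}
  B1 = {p1}
  B2 = {q0}
  B3 = {q1}
p0 ∈ B0, q0 ∈ B2 → different blocks

P ≁ Q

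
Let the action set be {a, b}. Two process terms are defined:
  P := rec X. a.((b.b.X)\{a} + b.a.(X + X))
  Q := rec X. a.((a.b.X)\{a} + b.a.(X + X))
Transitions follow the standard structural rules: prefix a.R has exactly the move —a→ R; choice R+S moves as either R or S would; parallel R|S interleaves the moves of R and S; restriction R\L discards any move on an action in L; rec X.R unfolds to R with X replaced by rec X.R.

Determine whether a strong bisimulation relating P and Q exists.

P's transition system — 6 states:
  p0 = rec X. a.((b.b.X)\{a} + b.a.(X + X)) :: ··a··> p1
  p1 = (b.b.(rec X. a.((b.b.X)\{a} + b.a.(X + X))))\{a} + b.a.((rec X. a.((b.b.X)\{a} + b.a.(X + X))) + (rec X. a.((b.b.X)\{a} + b.a.(X + X)))) :: ··b··> p2, ··b··> p3
  p2 = (b.(rec X. a.((b.b.X)\{a} + b.a.(X + X))))\{a} :: ··b··> p4
  p3 = a.((rec X. a.((b.b.X)\{a} + b.a.(X + X))) + (rec X. a.((b.b.X)\{a} + b.a.(X + X)))) :: ··a··> p5
  p4 = (rec X. a.((b.b.X)\{a} + b.a.(X + X)))\{a} :: deadlocked
  p5 = (rec X. a.((b.b.X)\{a} + b.a.(X + X))) + (rec X. a.((b.b.X)\{a} + b.a.(X + X))) :: ··a··> p1
Q's transition system — 4 states:
  q0 = rec X. a.((a.b.X)\{a} + b.a.(X + X)) :: ··a··> q1
  q1 = (a.b.(rec X. a.((a.b.X)\{a} + b.a.(X + X))))\{a} + b.a.((rec X. a.((a.b.X)\{a} + b.a.(X + X))) + (rec X. a.((a.b.X)\{a} + b.a.(X + X)))) :: ··b··> q2
  q2 = a.((rec X. a.((a.b.X)\{a} + b.a.(X + X))) + (rec X. a.((a.b.X)\{a} + b.a.(X + X)))) :: ··a··> q3
  q3 = (rec X. a.((a.b.X)\{a} + b.a.(X + X))) + (rec X. a.((a.b.X)\{a} + b.a.(X + X))) :: ··a··> q1
Coarsest stable partition (strong bisimilarity classes):
  B0 = {p0, p5}
  B1 = {p1}
  B2 = {p2}
  B3 = {p4}
  B4 = {p3}
  B5 = {q0, q3}
  B6 = {q1}
  B7 = {q2}
p0 ∈ B0, q0 ∈ B5 → different blocks

not bisimilar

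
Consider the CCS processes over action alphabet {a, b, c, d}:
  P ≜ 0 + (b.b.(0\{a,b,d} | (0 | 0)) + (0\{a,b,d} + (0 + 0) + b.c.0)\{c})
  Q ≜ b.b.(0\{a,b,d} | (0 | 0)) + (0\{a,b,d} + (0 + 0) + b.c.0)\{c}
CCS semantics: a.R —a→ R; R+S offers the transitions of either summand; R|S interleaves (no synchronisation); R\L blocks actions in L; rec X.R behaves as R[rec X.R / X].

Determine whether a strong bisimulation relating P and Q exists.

YES

P's transition system — 4 states:
  m0 = 0 + (b.b.(0\{a,b,d} | (0 | 0)) + (0\{a,b,d} + (0 + 0) + b.c.0)\{c}) | -b-> m1, -b-> m2
  m1 = (c.0)\{c} | (no moves)
  m2 = b.(0\{a,b,d} | (0 | 0)) | -b-> m3
  m3 = 0\{a,b,d} | (0 | 0) | (no moves)
Q's transition system — 4 states:
  n0 = b.b.(0\{a,b,d} | (0 | 0)) + (0\{a,b,d} + (0 + 0) + b.c.0)\{c} | -b-> n1, -b-> n2
  n1 = (c.0)\{c} | (no moves)
  n2 = b.(0\{a,b,d} | (0 | 0)) | -b-> n3
  n3 = 0\{a,b,d} | (0 | 0) | (no moves)
Partition-refinement fixed point:
  B0 = {m0, n0}
  B1 = {m1, m3, n1, n3}
  B2 = {m2, n2}
m0 ∈ B0, n0 ∈ B0 → same block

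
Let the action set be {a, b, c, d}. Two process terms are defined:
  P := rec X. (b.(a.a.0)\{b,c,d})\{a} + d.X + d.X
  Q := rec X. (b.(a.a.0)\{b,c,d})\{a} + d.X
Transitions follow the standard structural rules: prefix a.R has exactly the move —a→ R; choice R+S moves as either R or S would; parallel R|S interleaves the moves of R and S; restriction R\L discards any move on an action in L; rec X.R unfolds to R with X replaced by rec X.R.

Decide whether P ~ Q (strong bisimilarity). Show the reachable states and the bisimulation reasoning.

Reachable graph of P (2 states):
  p0 = rec X. (b.(a.a.0)\{b,c,d})\{a} + d.X + d.X :: —b→ p1, —d→ p0
  p1 = (a.a.0)\{b,c,d}\{a} :: (no moves)
Reachable graph of Q (2 states):
  q0 = rec X. (b.(a.a.0)\{b,c,d})\{a} + d.X :: —b→ q1, —d→ q0
  q1 = (a.a.0)\{b,c,d}\{a} :: (no moves)
Partition-refinement fixed point:
  B0 = {p0, q0}
  B1 = {p1, q1}
p0 ∈ B0, q0 ∈ B0 → same block

P ~ Q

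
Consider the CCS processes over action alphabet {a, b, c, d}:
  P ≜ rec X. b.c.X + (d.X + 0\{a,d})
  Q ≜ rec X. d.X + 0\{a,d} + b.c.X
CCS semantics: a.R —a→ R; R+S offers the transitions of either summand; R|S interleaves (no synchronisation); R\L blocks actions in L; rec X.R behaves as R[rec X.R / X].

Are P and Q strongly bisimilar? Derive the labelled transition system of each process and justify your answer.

bisimilar

P's transition system — 2 states:
  s0 = rec X. b.c.X + (d.X + 0\{a,d}) has moves ··b··> s1, ··d··> s0
  s1 = c.(rec X. b.c.X + (d.X + 0\{a,d})) has moves ··c··> s0
Q's transition system — 2 states:
  t0 = rec X. d.X + 0\{a,d} + b.c.X has moves ··b··> t1, ··d··> t0
  t1 = c.(rec X. d.X + 0\{a,d} + b.c.X) has moves ··c··> t0
Partition-refinement fixed point:
  B0 = {s0, t0}
  B1 = {s1, t1}
s0 ∈ B0, t0 ∈ B0 → same block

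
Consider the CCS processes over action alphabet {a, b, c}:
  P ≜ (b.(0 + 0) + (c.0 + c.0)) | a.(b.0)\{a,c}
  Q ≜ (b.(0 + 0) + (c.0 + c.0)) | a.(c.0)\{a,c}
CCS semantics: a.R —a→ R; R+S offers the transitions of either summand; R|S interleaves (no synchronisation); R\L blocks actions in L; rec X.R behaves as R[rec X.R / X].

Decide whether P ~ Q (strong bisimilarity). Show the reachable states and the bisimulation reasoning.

Reachable graph of P (9 states):
  m0 = (b.(0 + 0) + (c.0 + c.0)) | a.(b.0)\{a,c} → --a--▸ m1, --b--▸ m2, --c--▸ m3
  m1 = (b.(0 + 0) + (c.0 + c.0)) | (b.0)\{a,c} → --b--▸ m4, --b--▸ m5, --c--▸ m6
  m2 = (0 + 0) | a.(b.0)\{a,c} → --a--▸ m4
  m3 = 0 | a.(b.0)\{a,c} → --a--▸ m6
  m4 = (0 + 0) | (b.0)\{a,c} → --b--▸ m7
  m5 = (b.(0 + 0) + (c.0 + c.0)) | 0\{a,c} → --b--▸ m7, --c--▸ m8
  m6 = 0 | (b.0)\{a,c} → --b--▸ m8
  m7 = (0 + 0) | 0\{a,c} → (no moves)
  m8 = 0 | 0\{a,c} → (no moves)
Reachable graph of Q (6 states):
  n0 = (b.(0 + 0) + (c.0 + c.0)) | a.(c.0)\{a,c} → --a--▸ n1, --b--▸ n2, --c--▸ n3
  n1 = (b.(0 + 0) + (c.0 + c.0)) | (c.0)\{a,c} → --b--▸ n4, --c--▸ n5
  n2 = (0 + 0) | a.(c.0)\{a,c} → --a--▸ n4
  n3 = 0 | a.(c.0)\{a,c} → --a--▸ n5
  n4 = (0 + 0) | (c.0)\{a,c} → (no moves)
  n5 = 0 | (c.0)\{a,c} → (no moves)
Bisimilarity quotient blocks:
  B0 = {m0}
  B1 = {m1}
  B2 = {m5, n1}
  B3 = {m7, m8, n4, n5}
  B4 = {m4, m6}
  B5 = {m2, m3}
  B6 = {n0}
  B7 = {n2, n3}
m0 ∈ B0, n0 ∈ B6 → different blocks

not bisimilar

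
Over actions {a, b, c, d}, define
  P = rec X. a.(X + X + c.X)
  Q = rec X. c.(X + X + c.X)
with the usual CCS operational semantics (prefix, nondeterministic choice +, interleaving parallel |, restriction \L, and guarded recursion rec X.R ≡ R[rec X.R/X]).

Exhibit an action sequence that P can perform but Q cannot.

a

Reachable graph of P (2 states):
  p0 = rec X. a.(X + X + c.X) has moves ··a··> p1
  p1 = (rec X. a.(X + X + c.X)) + (rec X. a.(X + X + c.X)) + c.(rec X. a.(X + X + c.X)) has moves ··a··> p1, ··c··> p0
Reachable graph of Q (2 states):
  q0 = rec X. c.(X + X + c.X) has moves ··c··> q1
  q1 = (rec X. c.(X + X + c.X)) + (rec X. c.(X + X + c.X)) + c.(rec X. c.(X + X + c.X)) has moves ··c··> q0, ··c··> q1
Trace ⟨a⟩ through P, begin at {p0}:
  step 1 (a): {p1}
  P completes σ.
Trace ⟨a⟩ through Q, begin at {q0}:
  step 1 (a): no successor for Q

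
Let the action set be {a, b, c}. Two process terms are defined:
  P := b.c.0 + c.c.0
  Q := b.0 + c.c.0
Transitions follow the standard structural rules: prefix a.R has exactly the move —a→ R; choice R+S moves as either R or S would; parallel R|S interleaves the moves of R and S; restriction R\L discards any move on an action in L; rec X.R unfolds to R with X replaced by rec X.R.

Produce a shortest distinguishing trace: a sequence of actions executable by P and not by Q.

LTS(P): 3 reachable states
  s0 = b.c.0 + c.c.0 :: =b=> s1, =c=> s1
  s1 = c.0 :: =c=> s2
  s2 = 0 :: stopped
LTS(Q): 3 reachable states
  t0 = b.0 + c.c.0 :: =b=> t1, =c=> t2
  t1 = 0 :: stopped
  t2 = c.0 :: =c=> t1
Run σ = ⟨bc⟩ on P: start {s0}
  step 1 (b): {s1}
  step 2 (c): {s2}
  ✓ P
Run σ = ⟨bc⟩ on Q: start {t0}
  step 1 (b): {t1}
  step 2 (c): no successor for Q

bc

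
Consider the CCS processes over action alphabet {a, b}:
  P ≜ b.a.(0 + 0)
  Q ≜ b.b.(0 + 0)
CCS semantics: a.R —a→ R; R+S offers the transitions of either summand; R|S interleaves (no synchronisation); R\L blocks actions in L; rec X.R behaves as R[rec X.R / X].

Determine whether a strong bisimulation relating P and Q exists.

LTS(P): 3 reachable states
  p0 = b.a.(0 + 0) :: ··b··> p1
  p1 = a.(0 + 0) :: ··a··> p2
  p2 = 0 + 0 :: stopped
LTS(Q): 3 reachable states
  q0 = b.b.(0 + 0) :: ··b··> q1
  q1 = b.(0 + 0) :: ··b··> q2
  q2 = 0 + 0 :: stopped
Bisimilarity quotient blocks:
  B0 = {p0}
  B1 = {p1}
  B2 = {p2, q2}
  B3 = {q0}
  B4 = {q1}
p0 ∈ B0, q0 ∈ B3 → different blocks

P ≁ Q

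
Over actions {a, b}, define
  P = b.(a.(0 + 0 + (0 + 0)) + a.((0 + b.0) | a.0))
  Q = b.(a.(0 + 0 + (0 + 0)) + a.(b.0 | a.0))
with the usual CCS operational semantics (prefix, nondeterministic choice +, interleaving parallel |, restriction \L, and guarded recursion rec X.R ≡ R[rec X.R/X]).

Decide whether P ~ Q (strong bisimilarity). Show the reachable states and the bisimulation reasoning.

Reachable graph of P (7 states):
  m0 = b.(a.(0 + 0 + (0 + 0)) + a.((0 + b.0) | a.0)) → —b→ m1
  m1 = a.(0 + 0 + (0 + 0)) + a.((0 + b.0) | a.0) → —a→ m2, —a→ m3
  m2 = (0 + b.0) | a.0 → —a→ m4, —b→ m5
  m3 = 0 + 0 + (0 + 0) → stopped
  m4 = (0 + b.0) | 0 → —b→ m6
  m5 = 0 | a.0 → —a→ m6
  m6 = 0 | 0 → stopped
Reachable graph of Q (7 states):
  n0 = b.(a.(0 + 0 + (0 + 0)) + a.(b.0 | a.0)) → —b→ n1
  n1 = a.(0 + 0 + (0 + 0)) + a.(b.0 | a.0) → —a→ n2, —a→ n3
  n2 = 0 + 0 + (0 + 0) → stopped
  n3 = b.0 | a.0 → —a→ n4, —b→ n5
  n4 = b.0 | 0 → —b→ n6
  n5 = 0 | a.0 → —a→ n6
  n6 = 0 | 0 → stopped
Bisimilarity quotient blocks:
  B0 = {m0, n0}
  B1 = {m1, n1}
  B2 = {m3, m6, n2, n6}
  B3 = {m2, n3}
  B4 = {m5, n5}
  B5 = {m4, n4}
m0 ∈ B0, n0 ∈ B0 → same block

bisimilar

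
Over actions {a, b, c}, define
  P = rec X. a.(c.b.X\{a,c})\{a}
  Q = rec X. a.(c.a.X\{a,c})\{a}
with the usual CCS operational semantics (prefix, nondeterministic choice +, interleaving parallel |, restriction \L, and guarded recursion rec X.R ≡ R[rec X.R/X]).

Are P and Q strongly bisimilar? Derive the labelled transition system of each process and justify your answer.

NO

Reachable graph of P (4 states):
  m0 = rec X. a.(c.b.X\{a,c})\{a} ⊢ ··a··> m1
  m1 = (c.b.(rec X. a.(c.b.X\{a,c})\{a})\{a,c})\{a} ⊢ ··c··> m2
  m2 = (b.(rec X. a.(c.b.X\{a,c})\{a})\{a,c})\{a} ⊢ ··b··> m3
  m3 = (rec X. a.(c.b.X\{a,c})\{a})\{a,c}\{a} ⊢ (no moves)
Reachable graph of Q (3 states):
  n0 = rec X. a.(c.a.X\{a,c})\{a} ⊢ ··a··> n1
  n1 = (c.a.(rec X. a.(c.a.X\{a,c})\{a})\{a,c})\{a} ⊢ ··c··> n2
  n2 = (a.(rec X. a.(c.a.X\{a,c})\{a})\{a,c})\{a} ⊢ (no moves)
Bisimilarity quotient blocks:
  B0 = {m0}
  B1 = {m1}
  B2 = {m2}
  B3 = {m3, n2}
  B4 = {n0}
  B5 = {n1}
m0 ∈ B0, n0 ∈ B4 → different blocks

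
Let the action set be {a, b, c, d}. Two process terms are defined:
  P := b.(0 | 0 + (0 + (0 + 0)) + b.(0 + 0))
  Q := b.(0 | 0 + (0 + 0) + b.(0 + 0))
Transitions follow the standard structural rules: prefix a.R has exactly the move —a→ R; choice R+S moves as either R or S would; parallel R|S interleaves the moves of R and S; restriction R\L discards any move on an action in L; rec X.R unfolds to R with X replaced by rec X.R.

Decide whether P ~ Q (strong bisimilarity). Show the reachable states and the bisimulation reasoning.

YES

Reachable graph of P (3 states):
  p0 = b.(0 | 0 + (0 + (0 + 0)) + b.(0 + 0)) ⊢ ··b··> p1
  p1 = 0 | 0 + (0 + (0 + 0)) + b.(0 + 0) ⊢ ··b··> p2
  p2 = 0 + 0 ⊢ deadlocked
Reachable graph of Q (3 states):
  q0 = b.(0 | 0 + (0 + 0) + b.(0 + 0)) ⊢ ··b··> q1
  q1 = 0 | 0 + (0 + 0) + b.(0 + 0) ⊢ ··b··> q2
  q2 = 0 + 0 ⊢ deadlocked
Coarsest stable partition (strong bisimilarity classes):
  B0 = {p0, q0}
  B1 = {p1, q1}
  B2 = {p2, q2}
p0 ∈ B0, q0 ∈ B0 → same block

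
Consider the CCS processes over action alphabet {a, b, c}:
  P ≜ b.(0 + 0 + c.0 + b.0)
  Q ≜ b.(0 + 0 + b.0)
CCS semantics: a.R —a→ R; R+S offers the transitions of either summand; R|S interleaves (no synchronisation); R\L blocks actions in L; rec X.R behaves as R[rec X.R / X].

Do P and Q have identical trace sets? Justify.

LTS(P): 3 reachable states
  u0 = b.(0 + 0 + c.0 + b.0) has moves -b-> u1
  u1 = 0 + 0 + c.0 + b.0 has moves -b-> u2, -c-> u2
  u2 = 0 has moves (no moves)
LTS(Q): 3 reachable states
  v0 = b.(0 + 0 + b.0) has moves -b-> v1
  v1 = 0 + 0 + b.0 has moves -b-> v2
  v2 = 0 has moves (no moves)
Executing bc from P (initial set {u0}):
  [1] b ⇒ {u1}
  [2] c ⇒ {u2}
  ✓ P
Executing bc from Q (initial set {v0}):
  [1] b ⇒ {v1}
  [2] c ⇒ ∅  — Q cannot continue

traces(P) ≠ traces(Q) — witness ⟨bc⟩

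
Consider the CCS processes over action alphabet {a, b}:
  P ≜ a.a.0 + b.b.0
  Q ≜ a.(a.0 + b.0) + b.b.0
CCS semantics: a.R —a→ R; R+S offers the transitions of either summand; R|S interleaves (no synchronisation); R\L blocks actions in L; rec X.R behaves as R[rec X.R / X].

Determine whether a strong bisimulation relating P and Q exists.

NO

LTS(P): 4 reachable states
  m0 = a.a.0 + b.b.0 :: ··a··> m1, ··b··> m2
  m1 = a.0 :: ··a··> m3
  m2 = b.0 :: ··b··> m3
  m3 = 0 :: ·
LTS(Q): 4 reachable states
  n0 = a.(a.0 + b.0) + b.b.0 :: ··a··> n1, ··b··> n2
  n1 = a.0 + b.0 :: ··a··> n3, ··b··> n3
  n2 = b.0 :: ··b··> n3
  n3 = 0 :: ·
Partition-refinement fixed point:
  B0 = {m0}
  B1 = {m2, n2}
  B2 = {m3, n3}
  B3 = {m1}
  B4 = {n0}
  B5 = {n1}
m0 ∈ B0, n0 ∈ B4 → different blocks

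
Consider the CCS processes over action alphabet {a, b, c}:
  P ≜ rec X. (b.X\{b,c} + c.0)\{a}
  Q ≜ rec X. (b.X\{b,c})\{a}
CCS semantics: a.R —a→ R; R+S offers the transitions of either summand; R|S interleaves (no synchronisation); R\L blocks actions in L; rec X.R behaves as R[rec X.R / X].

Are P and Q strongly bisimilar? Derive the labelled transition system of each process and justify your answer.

LTS(P): 3 reachable states
  u0 = rec X. (b.X\{b,c} + c.0)\{a} has moves —b→ u1, —c→ u2
  u1 = (rec X. (b.X\{b,c} + c.0)\{a})\{b,c}\{a} has moves ∅
  u2 = 0\{a} has moves ∅
LTS(Q): 2 reachable states
  v0 = rec X. (b.X\{b,c})\{a} has moves —b→ v1
  v1 = (rec X. (b.X\{b,c})\{a})\{b,c}\{a} has moves ∅
Coarsest stable partition (strong bisimilarity classes):
  B0 = {u0}
  B1 = {u1, u2, v1}
  B2 = {v0}
u0 ∈ B0, v0 ∈ B2 → different blocks

P ≁ Q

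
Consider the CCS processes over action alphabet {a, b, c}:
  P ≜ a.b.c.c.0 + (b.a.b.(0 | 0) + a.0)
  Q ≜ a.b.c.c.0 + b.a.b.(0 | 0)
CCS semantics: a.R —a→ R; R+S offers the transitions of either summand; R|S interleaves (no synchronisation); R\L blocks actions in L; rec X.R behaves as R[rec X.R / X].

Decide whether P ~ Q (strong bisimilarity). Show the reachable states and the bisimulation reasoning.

LTS(P): 8 reachable states
  u0 = a.b.c.c.0 + (b.a.b.(0 | 0) + a.0) → --a--▸ u1, --a--▸ u2, --b--▸ u3
  u1 = 0 → ∅
  u2 = b.c.c.0 → --b--▸ u4
  u3 = a.b.(0 | 0) → --a--▸ u5
  u4 = c.c.0 → --c--▸ u6
  u5 = b.(0 | 0) → --b--▸ u7
  u6 = c.0 → --c--▸ u1
  u7 = 0 | 0 → ∅
LTS(Q): 8 reachable states
  v0 = a.b.c.c.0 + b.a.b.(0 | 0) → --a--▸ v1, --b--▸ v2
  v1 = b.c.c.0 → --b--▸ v3
  v2 = a.b.(0 | 0) → --a--▸ v4
  v3 = c.c.0 → --c--▸ v5
  v4 = b.(0 | 0) → --b--▸ v6
  v5 = c.0 → --c--▸ v7
  v6 = 0 | 0 → ∅
  v7 = 0 → ∅
Partition-refinement fixed point:
  B0 = {u0}
  B1 = {u1, u7, v6, v7}
  B2 = {u2, v1}
  B3 = {u4, v3}
  B4 = {u6, v5}
  B5 = {u3, v2}
  B6 = {u5, v4}
  B7 = {v0}
u0 ∈ B0, v0 ∈ B7 → different blocks

NO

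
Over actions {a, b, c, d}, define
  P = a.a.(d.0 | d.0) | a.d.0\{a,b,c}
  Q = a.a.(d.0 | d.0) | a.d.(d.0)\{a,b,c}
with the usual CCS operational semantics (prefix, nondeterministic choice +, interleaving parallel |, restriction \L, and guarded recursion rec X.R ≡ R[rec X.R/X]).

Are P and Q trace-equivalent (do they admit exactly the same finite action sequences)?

Reachable graph of P (18 states):
  u0 = a.a.(d.0 | d.0) | a.d.0\{a,b,c} ⊢ =a=> u1, =a=> u2
  u1 = a.(d.0 | d.0) | a.d.0\{a,b,c} ⊢ =a=> u3, =a=> u4
  u2 = a.a.(d.0 | d.0) | d.0\{a,b,c} ⊢ =a=> u3, =d=> u5
  u3 = a.(d.0 | d.0) | d.0\{a,b,c} ⊢ =a=> u6, =d=> u7
  u4 = d.0 | d.0 | a.d.0\{a,b,c} ⊢ =a=> u6, =d=> u8, =d=> u9
  u5 = a.a.(d.0 | d.0) | 0\{a,b,c} ⊢ =a=> u7
  u6 = d.0 | d.0 | d.0\{a,b,c} ⊢ =d=> u10, =d=> u11, =d=> u12
  u7 = a.(d.0 | d.0) | 0\{a,b,c} ⊢ =a=> u12
  u8 = 0 | d.0 | a.d.0\{a,b,c} ⊢ =a=> u10, =d=> u13
  u9 = d.0 | 0 | a.d.0\{a,b,c} ⊢ =a=> u11, =d=> u13
  u10 = 0 | d.0 | d.0\{a,b,c} ⊢ =d=> u14, =d=> u15
  u11 = d.0 | 0 | d.0\{a,b,c} ⊢ =d=> u14, =d=> u16
  u12 = d.0 | d.0 | 0\{a,b,c} ⊢ =d=> u15, =d=> u16
  u13 = 0 | 0 | a.d.0\{a,b,c} ⊢ =a=> u14
  u14 = 0 | 0 | d.0\{a,b,c} ⊢ =d=> u17
  u15 = 0 | d.0 | 0\{a,b,c} ⊢ =d=> u17
  u16 = d.0 | 0 | 0\{a,b,c} ⊢ =d=> u17
  u17 = 0 | 0 | 0\{a,b,c} ⊢ ·
Reachable graph of Q (24 states):
  v0 = a.a.(d.0 | d.0) | a.d.(d.0)\{a,b,c} ⊢ =a=> v1, =a=> v2
  v1 = a.(d.0 | d.0) | a.d.(d.0)\{a,b,c} ⊢ =a=> v3, =a=> v4
  v2 = a.a.(d.0 | d.0) | d.(d.0)\{a,b,c} ⊢ =a=> v3, =d=> v5
  v3 = a.(d.0 | d.0) | d.(d.0)\{a,b,c} ⊢ =a=> v6, =d=> v7
  v4 = d.0 | d.0 | a.d.(d.0)\{a,b,c} ⊢ =a=> v6, =d=> v8, =d=> v9
  v5 = a.a.(d.0 | d.0) | (d.0)\{a,b,c} ⊢ =a=> v7, =d=> v10
  v6 = d.0 | d.0 | d.(d.0)\{a,b,c} ⊢ =d=> v11, =d=> v12, =d=> v13
  v7 = a.(d.0 | d.0) | (d.0)\{a,b,c} ⊢ =a=> v13, =d=> v14
  v8 = 0 | d.0 | a.d.(d.0)\{a,b,c} ⊢ =a=> v11, =d=> v15
  v9 = d.0 | 0 | a.d.(d.0)\{a,b,c} ⊢ =a=> v12, =d=> v15
  v10 = a.a.(d.0 | d.0) | 0\{a,b,c} ⊢ =a=> v14
  v11 = 0 | d.0 | d.(d.0)\{a,b,c} ⊢ =d=> v16, =d=> v17
  v12 = d.0 | 0 | d.(d.0)\{a,b,c} ⊢ =d=> v16, =d=> v18
  v13 = d.0 | d.0 | (d.0)\{a,b,c} ⊢ =d=> v17, =d=> v18, =d=> v19
  v14 = a.(d.0 | d.0) | 0\{a,b,c} ⊢ =a=> v19
  v15 = 0 | 0 | a.d.(d.0)\{a,b,c} ⊢ =a=> v16
  v16 = 0 | 0 | d.(d.0)\{a,b,c} ⊢ =d=> v20
  v17 = 0 | d.0 | (d.0)\{a,b,c} ⊢ =d=> v20, =d=> v21
  v18 = d.0 | 0 | (d.0)\{a,b,c} ⊢ =d=> v20, =d=> v22
  v19 = d.0 | d.0 | 0\{a,b,c} ⊢ =d=> v21, =d=> v22
  v20 = 0 | 0 | (d.0)\{a,b,c} ⊢ =d=> v23
  v21 = 0 | d.0 | 0\{a,b,c} ⊢ =d=> v23
  v22 = d.0 | 0 | 0\{a,b,c} ⊢ =d=> v23
  v23 = 0 | 0 | 0\{a,b,c} ⊢ ·
Executing add from Q (initial set {v0}):
  [1] a ⇒ {v1, v2}
  [2] d ⇒ {v5}
  [3] d ⇒ {v10}
  Q completes σ.
Executing add from P (initial set {u0}):
  [1] a ⇒ {u1, u2}
  [2] d ⇒ {u5}
  [3] d ⇒ no successor for P

trace-distinct — witness ⟨add⟩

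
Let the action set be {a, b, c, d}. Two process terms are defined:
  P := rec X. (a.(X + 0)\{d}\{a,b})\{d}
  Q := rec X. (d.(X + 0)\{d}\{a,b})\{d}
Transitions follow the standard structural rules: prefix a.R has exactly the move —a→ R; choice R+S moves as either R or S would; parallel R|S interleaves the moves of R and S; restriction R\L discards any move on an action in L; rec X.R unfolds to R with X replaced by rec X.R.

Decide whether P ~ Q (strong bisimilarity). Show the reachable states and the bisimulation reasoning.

LTS(P): 2 reachable states
  s0 = rec X. (a.(X + 0)\{d}\{a,b})\{d} | =a=> s1
  s1 = ((rec X. (a.(X + 0)\{d}\{a,b})\{d}) + 0)\{d}\{a,b}\{d} | ∅
LTS(Q): 1 reachable states
  t0 = rec X. (d.(X + 0)\{d}\{a,b})\{d} | ∅
Partition-refinement fixed point:
  B0 = {s0}
  B1 = {s1, t0}
s0 ∈ B0, t0 ∈ B1 → different blocks

not bisimilar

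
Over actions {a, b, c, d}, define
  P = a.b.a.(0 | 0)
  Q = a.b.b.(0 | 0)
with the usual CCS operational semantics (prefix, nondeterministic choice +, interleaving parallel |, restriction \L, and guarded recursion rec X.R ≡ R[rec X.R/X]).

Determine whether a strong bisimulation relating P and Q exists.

NO

LTS(P): 4 reachable states
  u0 = a.b.a.(0 | 0) has moves ··a··> u1
  u1 = b.a.(0 | 0) has moves ··b··> u2
  u2 = a.(0 | 0) has moves ··a··> u3
  u3 = 0 | 0 has moves stopped
LTS(Q): 4 reachable states
  v0 = a.b.b.(0 | 0) has moves ··a··> v1
  v1 = b.b.(0 | 0) has moves ··b··> v2
  v2 = b.(0 | 0) has moves ··b··> v3
  v3 = 0 | 0 has moves stopped
Bisimilarity quotient blocks:
  B0 = {u0}
  B1 = {u1}
  B2 = {u2}
  B3 = {u3, v3}
  B4 = {v0}
  B5 = {v1}
  B6 = {v2}
u0 ∈ B0, v0 ∈ B4 → different blocks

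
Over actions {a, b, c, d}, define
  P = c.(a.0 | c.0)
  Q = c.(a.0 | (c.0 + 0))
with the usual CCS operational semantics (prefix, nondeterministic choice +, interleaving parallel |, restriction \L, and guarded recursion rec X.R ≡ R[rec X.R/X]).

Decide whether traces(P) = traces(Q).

Reachable graph of P (5 states):
  s0 = c.(a.0 | c.0) → —c→ s1
  s1 = a.0 | c.0 → —a→ s2, —c→ s3
  s2 = 0 | c.0 → —c→ s4
  s3 = a.0 | 0 → —a→ s4
  s4 = 0 | 0 → ·
Reachable graph of Q (5 states):
  t0 = c.(a.0 | (c.0 + 0)) → —c→ t1
  t1 = a.0 | (c.0 + 0) → —a→ t2, —c→ t3
  t2 = 0 | (c.0 + 0) → —c→ t4
  t3 = a.0 | 0 → —a→ t4
  t4 = 0 | 0 → ·
Bisimilarity quotient blocks:
  B0 = {s0, t0}
  B1 = {s1, t1}
  B2 = {s3, t3}
  B3 = {s4, t4}
  B4 = {s2, t2}
s0 ∈ B0, t0 ∈ B0 → same block
Bisimilar ⇒ trace-equivalent.

YES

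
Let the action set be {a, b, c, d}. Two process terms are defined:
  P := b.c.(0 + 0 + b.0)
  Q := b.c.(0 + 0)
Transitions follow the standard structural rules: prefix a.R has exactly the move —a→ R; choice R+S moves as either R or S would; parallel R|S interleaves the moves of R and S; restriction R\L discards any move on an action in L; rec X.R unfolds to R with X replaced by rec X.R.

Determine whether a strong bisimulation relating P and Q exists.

P's transition system — 4 states:
  m0 = b.c.(0 + 0 + b.0) has moves --b--▸ m1
  m1 = c.(0 + 0 + b.0) has moves --c--▸ m2
  m2 = 0 + 0 + b.0 has moves --b--▸ m3
  m3 = 0 has moves ·
Q's transition system — 3 states:
  n0 = b.c.(0 + 0) has moves --b--▸ n1
  n1 = c.(0 + 0) has moves --c--▸ n2
  n2 = 0 + 0 has moves ·
Bisimilarity quotient blocks:
  B0 = {m0}
  B1 = {m1}
  B2 = {m2}
  B3 = {m3, n2}
  B4 = {n0}
  B5 = {n1}
m0 ∈ B0, n0 ∈ B4 → different blocks

NO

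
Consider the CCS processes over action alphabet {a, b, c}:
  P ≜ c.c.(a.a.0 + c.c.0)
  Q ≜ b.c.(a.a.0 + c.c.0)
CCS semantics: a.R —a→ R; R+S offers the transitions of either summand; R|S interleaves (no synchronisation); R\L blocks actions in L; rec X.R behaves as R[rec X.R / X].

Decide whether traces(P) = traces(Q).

LTS(P): 6 reachable states
  s0 = c.c.(a.a.0 + c.c.0) | -c-> s1
  s1 = c.(a.a.0 + c.c.0) | -c-> s2
  s2 = a.a.0 + c.c.0 | -a-> s3, -c-> s4
  s3 = a.0 | -a-> s5
  s4 = c.0 | -c-> s5
  s5 = 0 | ∅
LTS(Q): 6 reachable states
  t0 = b.c.(a.a.0 + c.c.0) | -b-> t1
  t1 = c.(a.a.0 + c.c.0) | -c-> t2
  t2 = a.a.0 + c.c.0 | -a-> t3, -c-> t4
  t3 = a.0 | -a-> t5
  t4 = c.0 | -c-> t5
  t5 = 0 | ∅
Trace ⟨c⟩ through P, begin at {s0}:
  step 1 (c): {s1}
  — P admits the full trace.
Trace ⟨c⟩ through Q, begin at {t0}:
  step 1 (c): ∅  — Q cannot continue

NO — witness ⟨c⟩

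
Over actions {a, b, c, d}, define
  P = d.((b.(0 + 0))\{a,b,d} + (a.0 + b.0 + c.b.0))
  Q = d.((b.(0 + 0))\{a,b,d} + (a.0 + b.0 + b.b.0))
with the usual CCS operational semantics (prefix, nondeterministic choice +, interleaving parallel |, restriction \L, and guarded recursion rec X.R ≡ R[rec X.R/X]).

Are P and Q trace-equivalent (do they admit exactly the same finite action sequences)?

P's transition system — 4 states:
  m0 = d.((b.(0 + 0))\{a,b,d} + (a.0 + b.0 + c.b.0)) | ··d··> m1
  m1 = (b.(0 + 0))\{a,b,d} + (a.0 + b.0 + c.b.0) | ··a··> m2, ··b··> m2, ··c··> m3
  m2 = 0 | ∅
  m3 = b.0 | ··b··> m2
Q's transition system — 4 states:
  n0 = d.((b.(0 + 0))\{a,b,d} + (a.0 + b.0 + b.b.0)) | ··d··> n1
  n1 = (b.(0 + 0))\{a,b,d} + (a.0 + b.0 + b.b.0) | ··a··> n2, ··b··> n2, ··b··> n3
  n2 = 0 | ∅
  n3 = b.0 | ··b··> n2
Executing dc from P (initial set {m0}):
  step 1 (d): {m1}
  step 2 (c): {m3}
  — P admits the full trace.
Executing dc from Q (initial set {n0}):
  step 1 (d): {n1}
  step 2 (c): no successor for Q

traces(P) ≠ traces(Q) — witness ⟨dc⟩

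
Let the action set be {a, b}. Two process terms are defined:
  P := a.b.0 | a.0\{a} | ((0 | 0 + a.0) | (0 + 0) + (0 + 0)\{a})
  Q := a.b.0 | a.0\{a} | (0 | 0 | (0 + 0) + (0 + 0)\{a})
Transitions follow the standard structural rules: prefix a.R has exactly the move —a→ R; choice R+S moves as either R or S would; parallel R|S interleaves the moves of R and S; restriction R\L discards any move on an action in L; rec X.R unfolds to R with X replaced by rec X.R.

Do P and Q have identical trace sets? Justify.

NO — witness ⟨aaa⟩

LTS(P): 12 reachable states
  s0 = a.b.0 | a.0\{a} | ((0 | 0 + a.0) | (0 + 0) + (0 + 0)\{a}) has moves —a→ s1, —a→ s2, —a→ s3
  s1 = a.b.0 | 0\{a} | ((0 | 0 + a.0) | (0 + 0) + (0 + 0)\{a}) has moves —a→ s4, —a→ s5
  s2 = a.b.0 | a.0\{a} | (0 | (0 + 0)) has moves —a→ s4, —a→ s6
  s3 = b.0 | a.0\{a} | ((0 | 0 + a.0) | (0 + 0) + (0 + 0)\{a}) has moves —a→ s5, —a→ s6, —b→ s7
  s4 = a.b.0 | 0\{a} | (0 | (0 + 0)) has moves —a→ s8
  s5 = b.0 | 0\{a} | ((0 | 0 + a.0) | (0 + 0) + (0 + 0)\{a}) has moves —a→ s8, —b→ s9
  s6 = b.0 | a.0\{a} | (0 | (0 + 0)) has moves —a→ s8, —b→ s10
  s7 = 0 | a.0\{a} | ((0 | 0 + a.0) | (0 + 0) + (0 + 0)\{a}) has moves —a→ s10, —a→ s9
  s8 = b.0 | 0\{a} | (0 | (0 + 0)) has moves —b→ s11
  s9 = 0 | 0\{a} | ((0 | 0 + a.0) | (0 + 0) + (0 + 0)\{a}) has moves —a→ s11
  s10 = 0 | a.0\{a} | (0 | (0 + 0)) has moves —a→ s11
  s11 = 0 | 0\{a} | (0 | (0 + 0)) has moves ·
LTS(Q): 6 reachable states
  t0 = a.b.0 | a.0\{a} | (0 | 0 | (0 + 0) + (0 + 0)\{a}) has moves —a→ t1, —a→ t2
  t1 = a.b.0 | 0\{a} | (0 | 0 | (0 + 0) + (0 + 0)\{a}) has moves —a→ t3
  t2 = b.0 | a.0\{a} | (0 | 0 | (0 + 0) + (0 + 0)\{a}) has moves —a→ t3, —b→ t4
  t3 = b.0 | 0\{a} | (0 | 0 | (0 + 0) + (0 + 0)\{a}) has moves —b→ t5
  t4 = 0 | a.0\{a} | (0 | 0 | (0 + 0) + (0 + 0)\{a}) has moves —a→ t5
  t5 = 0 | 0\{a} | (0 | 0 | (0 + 0) + (0 + 0)\{a}) has moves ·
Executing aaa from P (initial set {s0}):
  after a @ step 1: {s1, s2, s3}
  after a @ step 2: {s4, s5, s6}
  after a @ step 3: {s8}
  P completes σ.
Executing aaa from Q (initial set {t0}):
  after a @ step 1: {t1, t2}
  after a @ step 2: {t3}
  after a @ step 3: ∅ (Q stuck)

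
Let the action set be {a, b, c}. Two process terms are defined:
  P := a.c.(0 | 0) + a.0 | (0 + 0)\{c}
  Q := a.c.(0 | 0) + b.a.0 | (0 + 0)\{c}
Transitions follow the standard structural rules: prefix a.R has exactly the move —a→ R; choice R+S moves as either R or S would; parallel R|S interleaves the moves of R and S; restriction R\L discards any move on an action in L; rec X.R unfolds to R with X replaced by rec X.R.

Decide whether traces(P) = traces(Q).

NO — witness ⟨b⟩

LTS(P): 4 reachable states
  u0 = a.c.(0 | 0) + a.0 | (0 + 0)\{c} | --a--▸ u1, --a--▸ u2
  u1 = 0 | (0 + 0)\{c} | deadlocked
  u2 = c.(0 | 0) | --c--▸ u3
  u3 = 0 | 0 | deadlocked
LTS(Q): 5 reachable states
  v0 = a.c.(0 | 0) + b.a.0 | (0 + 0)\{c} | --a--▸ v1, --b--▸ v2
  v1 = c.(0 | 0) | --c--▸ v3
  v2 = a.0 | (0 + 0)\{c} | --a--▸ v4
  v3 = 0 | 0 | deadlocked
  v4 = 0 | (0 + 0)\{c} | deadlocked
Trace ⟨b⟩ through Q, begin at {v0}:
  step 1 (b): {v2}
  Q completes σ.
Trace ⟨b⟩ through P, begin at {u0}:
  step 1 (b): no successor for P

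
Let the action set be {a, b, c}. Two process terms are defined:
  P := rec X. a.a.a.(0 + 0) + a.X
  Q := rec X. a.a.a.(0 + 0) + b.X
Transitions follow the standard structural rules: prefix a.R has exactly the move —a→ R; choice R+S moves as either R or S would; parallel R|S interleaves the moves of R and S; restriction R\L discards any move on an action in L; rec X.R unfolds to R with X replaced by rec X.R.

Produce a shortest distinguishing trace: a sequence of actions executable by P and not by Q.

aaaa

Reachable graph of P (4 states):
  p0 = rec X. a.a.a.(0 + 0) + a.X has moves =a=> p0, =a=> p1
  p1 = a.a.(0 + 0) has moves =a=> p2
  p2 = a.(0 + 0) has moves =a=> p3
  p3 = 0 + 0 has moves stopped
Reachable graph of Q (4 states):
  q0 = rec X. a.a.a.(0 + 0) + b.X has moves =a=> q1, =b=> q0
  q1 = a.a.(0 + 0) has moves =a=> q2
  q2 = a.(0 + 0) has moves =a=> q3
  q3 = 0 + 0 has moves stopped
Trace ⟨aaaa⟩ through P, begin at {p0}:
  [1] a ⇒ {p0, p1}
  [2] a ⇒ {p0, p1, p2}
  [3] a ⇒ {p0, p1, p2, p3}
  [4] a ⇒ {p0, p1, p2, p3}
  P completes σ.
Trace ⟨aaaa⟩ through Q, begin at {q0}:
  [1] a ⇒ {q1}
  [2] a ⇒ {q2}
  [3] a ⇒ {q3}
  [4] a ⇒ ∅  — Q cannot continue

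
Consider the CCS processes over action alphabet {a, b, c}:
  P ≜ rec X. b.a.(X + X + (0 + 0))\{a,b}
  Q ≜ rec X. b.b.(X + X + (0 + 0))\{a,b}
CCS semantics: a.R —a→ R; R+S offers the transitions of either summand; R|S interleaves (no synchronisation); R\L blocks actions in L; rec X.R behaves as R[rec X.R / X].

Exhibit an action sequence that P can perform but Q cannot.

LTS(P): 3 reachable states
  u0 = rec X. b.a.(X + X + (0 + 0))\{a,b} has moves —b→ u1
  u1 = a.((rec X. b.a.(X + X + (0 + 0))\{a,b}) + (rec X. b.a.(X + X + (0 + 0))\{a,b}) + (0 + 0))\{a,b} has moves —a→ u2
  u2 = ((rec X. b.a.(X + X + (0 + 0))\{a,b}) + (rec X. b.a.(X + X + (0 + 0))\{a,b}) + (0 + 0))\{a,b} has moves (no moves)
LTS(Q): 3 reachable states
  v0 = rec X. b.b.(X + X + (0 + 0))\{a,b} has moves —b→ v1
  v1 = b.((rec X. b.b.(X + X + (0 + 0))\{a,b}) + (rec X. b.b.(X + X + (0 + 0))\{a,b}) + (0 + 0))\{a,b} has moves —b→ v2
  v2 = ((rec X. b.b.(X + X + (0 + 0))\{a,b}) + (rec X. b.b.(X + X + (0 + 0))\{a,b}) + (0 + 0))\{a,b} has moves (no moves)
Trace ⟨ba⟩ through P, begin at {u0}:
  after b @ step 1: {u1}
  after a @ step 2: {u2}
  P completes σ.
Trace ⟨ba⟩ through Q, begin at {v0}:
  after b @ step 1: {v1}
  after a @ step 2: ∅ (Q stuck)

ba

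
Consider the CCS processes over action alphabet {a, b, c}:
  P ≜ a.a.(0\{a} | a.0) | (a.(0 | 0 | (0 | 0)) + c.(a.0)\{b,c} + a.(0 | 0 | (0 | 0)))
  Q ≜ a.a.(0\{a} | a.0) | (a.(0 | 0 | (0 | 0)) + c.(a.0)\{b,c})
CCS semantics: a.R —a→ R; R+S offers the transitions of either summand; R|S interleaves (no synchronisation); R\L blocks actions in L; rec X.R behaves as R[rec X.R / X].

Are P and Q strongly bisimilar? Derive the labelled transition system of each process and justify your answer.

YES

LTS(P): 16 reachable states
  u0 = a.a.(0\{a} | a.0) | (a.(0 | 0 | (0 | 0)) + c.(a.0)\{b,c} + a.(0 | 0 | (0 | 0))) ⊢ =a=> u1, =a=> u2, =c=> u3
  u1 = a.(0\{a} | a.0) | (a.(0 | 0 | (0 | 0)) + c.(a.0)\{b,c} + a.(0 | 0 | (0 | 0))) ⊢ =a=> u4, =a=> u5, =c=> u6
  u2 = a.a.(0\{a} | a.0) | (0 | 0 | (0 | 0)) ⊢ =a=> u5
  u3 = a.a.(0\{a} | a.0) | (a.0)\{b,c} ⊢ =a=> u6, =a=> u7
  u4 = 0\{a} | a.0 | (a.(0 | 0 | (0 | 0)) + c.(a.0)\{b,c} + a.(0 | 0 | (0 | 0))) ⊢ =a=> u8, =a=> u9, =c=> u10
  u5 = a.(0\{a} | a.0) | (0 | 0 | (0 | 0)) ⊢ =a=> u9
  u6 = a.(0\{a} | a.0) | (a.0)\{b,c} ⊢ =a=> u10, =a=> u11
  u7 = a.a.(0\{a} | a.0) | 0\{b,c} ⊢ =a=> u11
  u8 = 0\{a} | 0 | (a.(0 | 0 | (0 | 0)) + c.(a.0)\{b,c} + a.(0 | 0 | (0 | 0))) ⊢ =a=> u12, =c=> u13
  u9 = 0\{a} | a.0 | (0 | 0 | (0 | 0)) ⊢ =a=> u12
  u10 = 0\{a} | a.0 | (a.0)\{b,c} ⊢ =a=> u13, =a=> u14
  u11 = a.(0\{a} | a.0) | 0\{b,c} ⊢ =a=> u14
  u12 = 0\{a} | 0 | (0 | 0 | (0 | 0)) ⊢ ∅
  u13 = 0\{a} | 0 | (a.0)\{b,c} ⊢ =a=> u15
  u14 = 0\{a} | a.0 | 0\{b,c} ⊢ =a=> u15
  u15 = 0\{a} | 0 | 0\{b,c} ⊢ ∅
LTS(Q): 16 reachable states
  v0 = a.a.(0\{a} | a.0) | (a.(0 | 0 | (0 | 0)) + c.(a.0)\{b,c}) ⊢ =a=> v1, =a=> v2, =c=> v3
  v1 = a.(0\{a} | a.0) | (a.(0 | 0 | (0 | 0)) + c.(a.0)\{b,c}) ⊢ =a=> v4, =a=> v5, =c=> v6
  v2 = a.a.(0\{a} | a.0) | (0 | 0 | (0 | 0)) ⊢ =a=> v5
  v3 = a.a.(0\{a} | a.0) | (a.0)\{b,c} ⊢ =a=> v6, =a=> v7
  v4 = 0\{a} | a.0 | (a.(0 | 0 | (0 | 0)) + c.(a.0)\{b,c}) ⊢ =a=> v8, =a=> v9, =c=> v10
  v5 = a.(0\{a} | a.0) | (0 | 0 | (0 | 0)) ⊢ =a=> v9
  v6 = a.(0\{a} | a.0) | (a.0)\{b,c} ⊢ =a=> v10, =a=> v11
  v7 = a.a.(0\{a} | a.0) | 0\{b,c} ⊢ =a=> v11
  v8 = 0\{a} | 0 | (a.(0 | 0 | (0 | 0)) + c.(a.0)\{b,c}) ⊢ =a=> v12, =c=> v13
  v9 = 0\{a} | a.0 | (0 | 0 | (0 | 0)) ⊢ =a=> v12
  v10 = 0\{a} | a.0 | (a.0)\{b,c} ⊢ =a=> v13, =a=> v14
  v11 = a.(0\{a} | a.0) | 0\{b,c} ⊢ =a=> v14
  v12 = 0\{a} | 0 | (0 | 0 | (0 | 0)) ⊢ ∅
  v13 = 0\{a} | 0 | (a.0)\{b,c} ⊢ =a=> v15
  v14 = 0\{a} | a.0 | 0\{b,c} ⊢ =a=> v15
  v15 = 0\{a} | 0 | 0\{b,c} ⊢ ∅
Partition-refinement fixed point:
  B0 = {u0, v0}
  B1 = {u2, u6, u7, v2, v6, v7}
  B2 = {u10, u11, u5, v10, v11, v5}
  B3 = {u13, u14, u9, v13, v14, v9}
  B4 = {u12, u15, v12, v15}
  B5 = {u3, v3}
  B6 = {u1, v1}
  B7 = {u4, v4}
  B8 = {u8, v8}
u0 ∈ B0, v0 ∈ B0 → same block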